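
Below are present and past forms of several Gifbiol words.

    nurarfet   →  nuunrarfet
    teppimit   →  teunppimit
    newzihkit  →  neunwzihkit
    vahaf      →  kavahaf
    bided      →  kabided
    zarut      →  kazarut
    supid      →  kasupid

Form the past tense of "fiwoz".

nurarfet and zarut both end in -t yet inflect differently (nuunrarfet, kazarut), so the final letter is not what conditions the rule; the number of vowels is.
"fiwoz" has 2 vowels. The stems with 2 vowels (vahaf → kavahaf, bided → kabided, zarut → kazarut) add the prefix ka-.
The other pattern: stems with 3 vowels insert -un- after the first vowel.
So fiwoz → kafiwoz.

kafiwoz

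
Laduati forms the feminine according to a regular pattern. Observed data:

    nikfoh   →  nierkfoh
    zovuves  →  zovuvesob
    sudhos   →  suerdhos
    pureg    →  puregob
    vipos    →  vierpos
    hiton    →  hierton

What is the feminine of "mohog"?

zovuves and sudhos both end in -s yet inflect differently (zovuvesob, suerdhos), so the final letter is not what conditions the rule; the last vowel is.
"mohog" has last vowel 'o'. The stems whose last vowel is 'o' (sudhos → suerdhos, hiton → hierton, nikfoh → nierkfoh) insert -er- after the first vowel.
So mohog → moerhog.

moerhog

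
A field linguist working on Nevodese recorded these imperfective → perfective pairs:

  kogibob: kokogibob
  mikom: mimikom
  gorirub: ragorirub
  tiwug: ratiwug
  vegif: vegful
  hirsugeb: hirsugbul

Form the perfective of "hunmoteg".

hunmotgul

"hunmoteg" has last vowel 'e'. The one such stem in the data (hirsugeb → hirsugbul) deletes the last vowel and adds -ul (as does vegif), so the same rule applies.
So hunmoteg → hunmotgul.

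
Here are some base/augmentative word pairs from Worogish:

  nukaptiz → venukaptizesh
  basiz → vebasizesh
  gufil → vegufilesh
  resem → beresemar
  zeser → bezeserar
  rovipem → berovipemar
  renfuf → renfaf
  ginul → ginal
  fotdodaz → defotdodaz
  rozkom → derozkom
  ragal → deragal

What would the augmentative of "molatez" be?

bemolatezar

"molatez" has last vowel 'e'. The stems whose last vowel is 'e' (resem → beresemar, zeser → bezeserar, rovipem → berovipemar) add be- … -ar around the stem.
The other patterns: stems whose last vowel is 'i' add ve- … -esh around the stem; stems whose last vowel is 'u' change the last vowel to 'a'; stems whose last vowel is 'a' or 'o' add the prefix de-.
So molatez → bemolatezar.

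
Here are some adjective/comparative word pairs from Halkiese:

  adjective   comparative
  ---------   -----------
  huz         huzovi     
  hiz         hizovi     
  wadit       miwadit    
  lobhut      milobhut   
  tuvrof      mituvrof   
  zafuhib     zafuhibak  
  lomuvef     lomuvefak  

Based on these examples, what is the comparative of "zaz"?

zazovi

tuvrof and lomuvef both end in -f yet inflect differently (mituvrof, lomuvefak), so the final letter is not what conditions the rule; the number of vowels is.
"zaz" has 1 vowel. The stems with 1 vowel (huz → huzovi, hiz → hizovi) add -ovi.
The other patterns: stems with 2 vowels add the prefix mi-; stems with 3 vowels add -ak.
So zaz → zazovi.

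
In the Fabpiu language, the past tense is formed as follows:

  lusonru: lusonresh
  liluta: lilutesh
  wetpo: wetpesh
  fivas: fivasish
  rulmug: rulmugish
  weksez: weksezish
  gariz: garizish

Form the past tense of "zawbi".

liluta and fivas both have last vowel 'a' yet inflect differently (lilutesh, fivasish), so the last vowel is not what conditions the rule; whether the stem ends in a vowel or a consonant is.
"zawbi" ends in a vowel. The stems ending in a vowel (lusonru → lusonresh, liluta → lilutesh, wetpo → wetpesh) drop the final letter and add -esh.
The other pattern: stems ending in a consonant add -ish.
So zawbi → zawbesh.

zawbesh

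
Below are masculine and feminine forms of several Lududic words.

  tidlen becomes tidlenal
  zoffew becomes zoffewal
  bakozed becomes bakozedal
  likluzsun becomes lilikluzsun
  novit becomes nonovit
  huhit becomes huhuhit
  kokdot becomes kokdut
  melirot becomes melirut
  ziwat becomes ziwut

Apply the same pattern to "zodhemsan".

"zodhemsan" has last vowel 'a'. The one such stem in the data (ziwat → ziwut) changes the last vowel to 'u' (as do kokdot, melirot), so the same rule applies.
So zodhemsan → zodhemsun.

zodhemsun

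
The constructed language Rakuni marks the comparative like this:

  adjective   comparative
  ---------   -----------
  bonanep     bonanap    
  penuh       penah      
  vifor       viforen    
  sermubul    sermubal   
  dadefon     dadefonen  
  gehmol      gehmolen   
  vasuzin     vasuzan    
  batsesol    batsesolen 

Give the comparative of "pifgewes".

"pifgewes" has last vowel 'e'. The one such stem in the data (bonanep → bonanap) changes the last vowel to 'a' (as do vasuzin, sermubul), so the same rule applies.
So pifgewes → pifgewas.

pifgewas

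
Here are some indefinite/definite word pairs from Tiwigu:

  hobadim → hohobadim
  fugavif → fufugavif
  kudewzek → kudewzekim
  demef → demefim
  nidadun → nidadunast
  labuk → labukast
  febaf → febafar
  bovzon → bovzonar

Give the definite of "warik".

fugavif and demef both end in -f yet inflect differently (fufugavif, demefim), so the final letter is not what conditions the rule; the last vowel is.
"warik" has last vowel 'i'. The stems whose last vowel is 'i' (hobadim → hohobadim, fugavif → fufugavif) repeat the first consonant+vowel as a prefix.
The other patterns: stems whose last vowel is 'e' add -im; stems whose last vowel is 'u' add -ast; stems whose last vowel is 'a' or 'o' add -ar.
So warik → wawarik.

wawarik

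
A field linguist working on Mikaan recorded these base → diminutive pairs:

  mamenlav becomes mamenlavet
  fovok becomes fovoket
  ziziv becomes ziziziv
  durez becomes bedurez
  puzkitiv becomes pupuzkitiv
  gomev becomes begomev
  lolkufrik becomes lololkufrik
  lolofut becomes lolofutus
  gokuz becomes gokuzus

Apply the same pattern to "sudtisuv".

"sudtisuv" has last vowel 'u'. The stems whose last vowel is 'u' (gokuz → gokuzus, lolofut → lolofutus) add -us.
The other patterns: stems whose last vowel is 'e' add the prefix be-; stems whose last vowel is 'i' repeat the first consonant+vowel as a prefix; stems whose last vowel is 'a' or 'o' add -et.
So sudtisuv → sudtisuvus.

sudtisuvus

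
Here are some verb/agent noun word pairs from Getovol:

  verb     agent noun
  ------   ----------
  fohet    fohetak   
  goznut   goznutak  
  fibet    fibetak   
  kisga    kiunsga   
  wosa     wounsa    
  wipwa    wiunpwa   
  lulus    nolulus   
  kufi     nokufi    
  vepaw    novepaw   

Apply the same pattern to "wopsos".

goznut and lulus both have last vowel 'u' yet inflect differently (goznutak, nolulus), so the last vowel is not what conditions the rule; the final letter is.
"wopsos" ends in -s. The one such stem in the data (lulus → nolulus) adds the prefix no-, so the same rule applies.
The other patterns: stems ending in -t add -ak; stems ending in -a insert -un- after the first vowel.
So wopsos → nowopsos.

nowopsos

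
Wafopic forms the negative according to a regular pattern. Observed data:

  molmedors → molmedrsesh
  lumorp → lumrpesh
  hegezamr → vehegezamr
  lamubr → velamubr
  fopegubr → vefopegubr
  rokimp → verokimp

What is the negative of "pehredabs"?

"pehredabs" has second-to-last letter 'b'. The stems whose second-to-last letter is 'b' (fopegubr → vefopegubr, lamubr → velamubr) add the prefix ve-.
So pehredabs → vepehredabs.

vepehredabs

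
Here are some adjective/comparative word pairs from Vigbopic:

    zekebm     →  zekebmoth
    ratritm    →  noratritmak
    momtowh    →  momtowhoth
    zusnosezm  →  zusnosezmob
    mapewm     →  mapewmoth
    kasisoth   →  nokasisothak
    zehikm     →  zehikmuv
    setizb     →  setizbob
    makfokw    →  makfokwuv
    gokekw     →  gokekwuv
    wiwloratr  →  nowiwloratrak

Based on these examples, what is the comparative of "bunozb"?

zusnosezm and zehikm both end in -m yet inflect differently (zusnosezmob, zehikmuv), so the final letter is not what conditions the rule; the second-to-last letter is.
"bunozb" has second-to-last letter 'z'. The stems whose second-to-last letter is 'z' (setizb → setizbob, zusnosezm → zusnosezmob) add -ob.
The other patterns: stems whose second-to-last letter is 'k' add -uv; stems whose second-to-last letter is 't' add no- … -ak around the stem; stems whose second-to-last letter is 'b' or 'w' add -oth.
So bunozb → bunozbob.

bunozbob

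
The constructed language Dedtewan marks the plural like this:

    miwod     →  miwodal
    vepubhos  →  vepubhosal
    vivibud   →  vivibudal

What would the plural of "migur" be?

migural

Every pair shown (miwod → miwodal, vepubhos → vepubhosal, vivibud → vivibudal) follows the same rule: add -al.
So migur → migural.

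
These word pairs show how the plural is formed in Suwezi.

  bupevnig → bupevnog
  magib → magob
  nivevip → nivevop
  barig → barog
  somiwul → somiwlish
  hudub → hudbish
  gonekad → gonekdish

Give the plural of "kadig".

magib and hudub both end in -b yet inflect differently (magob, hudbish), so the final letter is not what conditions the rule; the last vowel is.
"kadig" has last vowel 'i'. The stems whose last vowel is 'i' (bupevnig → bupevnog, magib → magob, nivevip → nivevop) change the last vowel to 'o'.
The other pattern: stems whose last vowel is 'a' or 'u' delete the last vowel and add -ish.
So kadig → kadog.

kadog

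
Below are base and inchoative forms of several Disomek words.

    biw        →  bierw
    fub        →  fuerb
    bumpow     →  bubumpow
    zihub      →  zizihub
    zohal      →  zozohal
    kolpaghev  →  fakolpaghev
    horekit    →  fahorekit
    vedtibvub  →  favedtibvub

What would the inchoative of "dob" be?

doerb

"dob" has 1 vowel. The stems with 1 vowel (biw → bierw, fub → fuerb) insert -er- after the first vowel.
So dob → doerb.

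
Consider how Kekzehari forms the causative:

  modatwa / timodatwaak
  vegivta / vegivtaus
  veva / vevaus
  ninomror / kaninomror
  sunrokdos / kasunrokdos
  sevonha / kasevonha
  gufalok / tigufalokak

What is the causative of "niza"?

"niza" begins with n-. The one such stem in the data (ninomror → kaninomror) adds the prefix ka-, so the same rule applies.
The other patterns: stems beginning with v- add -us; stems beginning with g- or m- add ti- … -ak around the stem.
So niza → kaniza.

kaniza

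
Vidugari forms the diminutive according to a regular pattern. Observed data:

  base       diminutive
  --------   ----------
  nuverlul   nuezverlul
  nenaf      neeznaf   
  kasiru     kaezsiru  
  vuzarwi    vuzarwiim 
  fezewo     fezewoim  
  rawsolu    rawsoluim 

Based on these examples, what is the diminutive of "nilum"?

kasiru and rawsolu both end in -u yet inflect differently (kaezsiru, rawsoluim), so the final letter is not what conditions the rule; the first letter is.
"nilum" begins with n-. The stems beginning with n- (nuverlul → nuezverlul, nenaf → neeznaf) insert -ez- after the first vowel.
The other pattern: stems beginning with f-, r- or v- add -im.
So nilum → niezlum.

niezlum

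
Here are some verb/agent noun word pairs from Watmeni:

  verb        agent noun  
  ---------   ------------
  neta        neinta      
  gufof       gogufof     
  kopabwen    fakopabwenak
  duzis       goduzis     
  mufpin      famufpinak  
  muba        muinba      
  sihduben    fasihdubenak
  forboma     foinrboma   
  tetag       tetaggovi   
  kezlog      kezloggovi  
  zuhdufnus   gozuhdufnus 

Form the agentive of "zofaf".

tetag and forboma both have last vowel 'a' yet inflect differently (tetaggovi, foinrboma), so the last vowel is not what conditions the rule; the final letter is.
"zofaf" ends in -f. The one such stem in the data (gufof → gogufof) adds the prefix go-, so the same rule applies.
So zofaf → gozofaf.

gozofaf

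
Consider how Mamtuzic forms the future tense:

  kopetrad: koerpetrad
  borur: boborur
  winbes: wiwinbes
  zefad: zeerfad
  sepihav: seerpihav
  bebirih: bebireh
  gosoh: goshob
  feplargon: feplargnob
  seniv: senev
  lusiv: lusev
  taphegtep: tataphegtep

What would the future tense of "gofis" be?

gofes

lusiv and sepihav both end in -v yet inflect differently (lusev, seerpihav), so the final letter is not what conditions the rule; the last vowel is.
"gofis" has last vowel 'i'. The stems whose last vowel is 'i' (bebirih → bebireh, lusiv → lusev, seniv → senev) change the last vowel to 'e'.
The other patterns: stems whose last vowel is 'a' insert -er- after the first vowel; stems whose last vowel is 'e' or 'u' repeat the first consonant+vowel as a prefix; stems whose last vowel is 'o' delete the last vowel and add -ob.
So gofis → gofes.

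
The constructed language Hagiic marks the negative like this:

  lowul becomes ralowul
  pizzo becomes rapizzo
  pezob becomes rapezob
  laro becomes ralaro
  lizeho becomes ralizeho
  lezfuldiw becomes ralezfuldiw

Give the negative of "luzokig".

raluzokig

Every pair shown (lowul → ralowul, pizzo → rapizzo, pezob → rapezob, …) follows the same rule: add the prefix ra-.
So luzokig → raluzokig.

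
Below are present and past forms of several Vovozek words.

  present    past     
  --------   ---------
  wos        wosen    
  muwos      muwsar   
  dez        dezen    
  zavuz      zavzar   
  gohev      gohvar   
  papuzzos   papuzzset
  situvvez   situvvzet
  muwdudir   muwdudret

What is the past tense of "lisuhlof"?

dez and zavuz both end in -z yet inflect differently (dezen, zavzar), so the final letter is not what conditions the rule; the number of vowels is.
"lisuhlof" has 3 vowels. The stems with 3 vowels (papuzzos → papuzzset, muwdudir → muwdudret, situvvez → situvvzet) delete the last vowel and add -et.
So lisuhlof → lisuhlfet.

lisuhlfet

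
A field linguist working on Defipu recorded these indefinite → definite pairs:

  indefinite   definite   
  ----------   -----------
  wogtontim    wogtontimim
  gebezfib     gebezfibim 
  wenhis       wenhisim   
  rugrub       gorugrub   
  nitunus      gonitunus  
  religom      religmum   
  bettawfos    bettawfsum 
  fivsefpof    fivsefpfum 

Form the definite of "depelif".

gebezfib and rugrub both end in -b yet inflect differently (gebezfibim, gorugrub), so the final letter is not what conditions the rule; the last vowel is.
"depelif" has last vowel 'i'. The stems whose last vowel is 'i' (wogtontim → wogtontimim, gebezfib → gebezfibim, wenhis → wenhisim) add -im.
The other patterns: stems whose last vowel is 'u' add the prefix go-; stems whose last vowel is 'o' delete the last vowel and add -um.
So depelif → depelifim.

depelifim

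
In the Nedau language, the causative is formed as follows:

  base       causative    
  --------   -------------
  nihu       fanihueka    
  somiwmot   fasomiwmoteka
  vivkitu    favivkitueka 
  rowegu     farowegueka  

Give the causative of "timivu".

fatimivueka

Every pair shown (nihu → fanihueka, somiwmot → fasomiwmoteka, vivkitu → favivkitueka, …) follows the same rule: add fa- … -eka around the stem.
So timivu → fatimivueka.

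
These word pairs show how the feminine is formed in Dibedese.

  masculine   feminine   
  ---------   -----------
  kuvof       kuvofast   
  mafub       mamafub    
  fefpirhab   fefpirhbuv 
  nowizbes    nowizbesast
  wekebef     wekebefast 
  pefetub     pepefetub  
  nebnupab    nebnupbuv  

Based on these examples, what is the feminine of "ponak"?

pefetub and fefpirhab both end in -b yet inflect differently (pepefetub, fefpirhbuv), so the final letter is not what conditions the rule; the last vowel is.
"ponak" has last vowel 'a'. The stems whose last vowel is 'a' (fefpirhab → fefpirhbuv, nebnupab → nebnupbuv) delete the last vowel and add -uv.
So ponak → ponkuv.

ponkuv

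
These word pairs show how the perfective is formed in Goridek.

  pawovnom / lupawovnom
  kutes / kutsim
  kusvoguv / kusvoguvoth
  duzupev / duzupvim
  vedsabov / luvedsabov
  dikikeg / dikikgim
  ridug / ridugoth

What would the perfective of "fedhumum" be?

vedsabov and kusvoguv both end in -v yet inflect differently (luvedsabov, kusvoguvoth), so the final letter is not what conditions the rule; the last vowel is.
"fedhumum" has last vowel 'u'. The stems whose last vowel is 'u' (kusvoguv → kusvoguvoth, ridug → ridugoth) add -oth.
The other patterns: stems whose last vowel is 'o' add the prefix lu-; stems whose last vowel is 'e' delete the last vowel and add -im.
So fedhumum → fedhumumoth.

fedhumumoth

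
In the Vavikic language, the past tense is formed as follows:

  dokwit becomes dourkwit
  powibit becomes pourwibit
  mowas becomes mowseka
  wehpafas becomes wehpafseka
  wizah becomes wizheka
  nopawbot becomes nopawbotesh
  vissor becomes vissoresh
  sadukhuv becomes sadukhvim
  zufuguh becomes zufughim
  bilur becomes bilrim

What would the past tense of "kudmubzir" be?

kuurdmubzir

dokwit and nopawbot both end in -t yet inflect differently (dourkwit, nopawbotesh), so the final letter is not what conditions the rule; the last vowel is.
"kudmubzir" has last vowel 'i'. The stems whose last vowel is 'i' (dokwit → dourkwit, powibit → pourwibit) insert -ur- after the first vowel.
So kudmubzir → kuurdmubzir.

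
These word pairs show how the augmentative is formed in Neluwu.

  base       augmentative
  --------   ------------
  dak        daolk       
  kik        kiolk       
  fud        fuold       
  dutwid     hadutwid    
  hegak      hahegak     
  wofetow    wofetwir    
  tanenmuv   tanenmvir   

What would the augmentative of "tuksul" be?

"tuksul" has 2 vowels. The stems with 2 vowels (dutwid → hadutwid, hegak → hahegak) add the prefix ha-.
So tuksul → hatuksul.

hatuksul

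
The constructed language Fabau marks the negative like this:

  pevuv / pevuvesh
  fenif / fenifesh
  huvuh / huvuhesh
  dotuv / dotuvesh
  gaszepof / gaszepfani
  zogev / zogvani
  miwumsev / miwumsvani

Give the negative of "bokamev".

"bokamev" has last vowel 'e'. The stems whose last vowel is 'e' (miwumsev → miwumsvani, zogev → zogvani) delete the last vowel and add -ani.
The other pattern: stems whose last vowel is 'i' or 'u' add -esh.
So bokamev → bokamvani.

bokamvani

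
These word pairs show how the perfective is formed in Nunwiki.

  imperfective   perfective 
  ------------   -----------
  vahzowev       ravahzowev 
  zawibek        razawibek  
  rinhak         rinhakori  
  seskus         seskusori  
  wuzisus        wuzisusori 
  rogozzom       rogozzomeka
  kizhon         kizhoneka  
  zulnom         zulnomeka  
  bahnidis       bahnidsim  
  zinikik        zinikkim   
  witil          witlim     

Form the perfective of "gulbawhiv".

zawibek and rinhak both end in -k yet inflect differently (razawibek, rinhakori), so the final letter is not what conditions the rule; the last vowel is.
"gulbawhiv" has last vowel 'i'. The stems whose last vowel is 'i' (bahnidis → bahnidsim, zinikik → zinikkim, witil → witlim) delete the last vowel and add -im.
The other patterns: stems whose last vowel is 'e' add the prefix ra-; stems whose last vowel is 'a' or 'u' add -ori; stems whose last vowel is 'o' add -eka.
So gulbawhiv → gulbawhvim.

gulbawhvim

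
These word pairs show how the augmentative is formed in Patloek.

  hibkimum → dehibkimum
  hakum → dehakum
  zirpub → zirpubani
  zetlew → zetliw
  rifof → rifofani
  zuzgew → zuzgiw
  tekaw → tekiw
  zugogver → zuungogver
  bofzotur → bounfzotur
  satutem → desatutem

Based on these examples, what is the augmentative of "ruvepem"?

deruvepem

"ruvepem" ends in -m. The stems ending in -m (hakum → dehakum, hibkimum → dehibkimum, satutem → desatutem) add the prefix de-.
The other patterns: stems ending in -r insert -un- after the first vowel; stems ending in -w change the last vowel to 'i'; stems ending in -b or -f add -ani.
So ruvepem → deruvepem.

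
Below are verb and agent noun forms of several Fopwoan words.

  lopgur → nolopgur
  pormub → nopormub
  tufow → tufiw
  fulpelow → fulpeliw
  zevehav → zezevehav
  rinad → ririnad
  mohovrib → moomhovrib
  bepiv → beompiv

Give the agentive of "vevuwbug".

pormub and mohovrib both end in -b yet inflect differently (nopormub, moomhovrib), so the final letter is not what conditions the rule; the last vowel is.
"vevuwbug" has last vowel 'u'. The stems whose last vowel is 'u' (lopgur → nolopgur, pormub → nopormub) add the prefix no-.
The other patterns: stems whose last vowel is 'o' change the last vowel to 'i'; stems whose last vowel is 'a' repeat the first consonant+vowel as a prefix; stems whose last vowel is 'i' insert -om- after the first vowel.
So vevuwbug → novevuwbug.

novevuwbug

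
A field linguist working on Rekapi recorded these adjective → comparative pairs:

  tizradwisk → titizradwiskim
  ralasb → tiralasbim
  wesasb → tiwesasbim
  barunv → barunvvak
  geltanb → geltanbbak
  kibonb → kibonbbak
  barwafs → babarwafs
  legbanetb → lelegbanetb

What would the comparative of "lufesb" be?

tilufesbim

ralasb and geltanb both end in -b yet inflect differently (tiralasbim, geltanbbak), so the final letter is not what conditions the rule; the second-to-last letter is.
"lufesb" has second-to-last letter 's'. The stems whose second-to-last letter is 's' (tizradwisk → titizradwiskim, ralasb → tiralasbim, wesasb → tiwesasbim) add ti- … -im around the stem.
The other patterns: stems whose second-to-last letter is 'n' double the final consonant and add -ak; stems whose second-to-last letter is 'f' or 't' repeat the first consonant+vowel as a prefix.
So lufesb → tilufesbim.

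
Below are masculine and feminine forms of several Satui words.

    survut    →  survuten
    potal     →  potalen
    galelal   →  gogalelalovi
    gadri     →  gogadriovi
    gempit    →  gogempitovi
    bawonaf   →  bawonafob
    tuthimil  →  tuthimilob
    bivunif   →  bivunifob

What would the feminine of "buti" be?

butiob

"buti" begins with b-. The stems beginning with b- (bawonaf → bawonafob, bivunif → bivunifob) add -ob.
So buti → butiob.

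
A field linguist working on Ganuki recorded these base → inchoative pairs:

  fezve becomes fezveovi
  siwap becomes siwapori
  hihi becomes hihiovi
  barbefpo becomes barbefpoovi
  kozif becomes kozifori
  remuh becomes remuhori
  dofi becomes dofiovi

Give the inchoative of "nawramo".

dofi and kozif both have last vowel 'i' yet inflect differently (dofiovi, kozifori), so the last vowel is not what conditions the rule; whether the stem ends in a vowel or a consonant is.
"nawramo" ends in a vowel. The stems ending in a vowel (dofi → dofiovi, barbefpo → barbefpoovi, fezve → fezveovi) add -ovi.
The other pattern: stems ending in a consonant add -ori.
So nawramo → nawramoovi.

nawramoovi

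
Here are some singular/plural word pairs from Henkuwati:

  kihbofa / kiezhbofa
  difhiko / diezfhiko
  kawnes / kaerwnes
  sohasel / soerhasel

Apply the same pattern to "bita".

kawnes and kihbofa both begin with k- yet inflect differently (kaerwnes, kiezhbofa), so the first letter is not what conditions the rule; whether the stem ends in a vowel or a consonant is.
"bita" ends in a vowel. The stems ending in a vowel (difhiko → diezfhiko, kihbofa → kiezhbofa) insert -ez- after the first vowel.
The other pattern: stems ending in a consonant insert -er- after the first vowel.
So bita → biezta.

biezta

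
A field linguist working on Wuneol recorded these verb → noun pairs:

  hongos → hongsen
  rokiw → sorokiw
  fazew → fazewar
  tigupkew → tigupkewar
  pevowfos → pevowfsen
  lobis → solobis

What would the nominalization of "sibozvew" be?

fazew and rokiw both end in -w yet inflect differently (fazewar, sorokiw), so the final letter is not what conditions the rule; the last vowel is.
"sibozvew" has last vowel 'e'. The stems whose last vowel is 'e' (fazew → fazewar, tigupkew → tigupkewar) add -ar.
So sibozvew → sibozvewar.

sibozvewar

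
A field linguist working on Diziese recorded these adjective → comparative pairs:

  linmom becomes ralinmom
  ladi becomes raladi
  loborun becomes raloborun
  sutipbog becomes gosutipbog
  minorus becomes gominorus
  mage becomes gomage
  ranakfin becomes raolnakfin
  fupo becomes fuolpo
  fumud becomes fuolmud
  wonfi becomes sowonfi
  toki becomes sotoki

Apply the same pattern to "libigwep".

ralibigwep

loborun and ranakfin both end in -n yet inflect differently (raloborun, raolnakfin), so the final letter is not what conditions the rule; the first letter is.
"libigwep" begins with l-. The stems beginning with l- (linmom → ralinmom, ladi → raladi, loborun → raloborun) add the prefix ra-.
The other patterns: stems beginning with m- or s- add the prefix go-; stems beginning with f- or r- insert -ol- after the first vowel; stems beginning with t- or w- add the prefix so-.
So libigwep → ralibigwep.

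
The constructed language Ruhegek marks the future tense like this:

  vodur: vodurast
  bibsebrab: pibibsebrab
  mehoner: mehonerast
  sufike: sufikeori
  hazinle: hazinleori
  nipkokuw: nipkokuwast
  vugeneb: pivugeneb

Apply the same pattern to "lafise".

lafiseori

mehoner and sufike both have last vowel 'e' yet inflect differently (mehonerast, sufikeori), so the last vowel is not what conditions the rule; the final letter is.
"lafise" ends in -e. The stems ending in -e (sufike → sufikeori, hazinle → hazinleori) add -ori.
The other patterns: stems ending in -r or -w add -ast; stems ending in -b add the prefix pi-.
So lafise → lafiseori.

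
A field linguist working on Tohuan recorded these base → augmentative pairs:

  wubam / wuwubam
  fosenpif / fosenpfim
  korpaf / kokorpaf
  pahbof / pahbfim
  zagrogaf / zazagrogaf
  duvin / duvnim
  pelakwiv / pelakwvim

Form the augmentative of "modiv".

"modiv" has last vowel 'i'. The stems whose last vowel is 'i' (pelakwiv → pelakwvim, duvin → duvnim, fosenpif → fosenpfim) delete the last vowel and add -im.
The other pattern: stems whose last vowel is 'a' repeat the first consonant+vowel as a prefix.
So modiv → modvim.

modvim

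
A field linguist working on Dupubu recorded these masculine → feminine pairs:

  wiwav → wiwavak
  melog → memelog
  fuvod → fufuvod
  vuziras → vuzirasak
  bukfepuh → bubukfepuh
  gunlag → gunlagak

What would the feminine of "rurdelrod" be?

gunlag and melog both end in -g yet inflect differently (gunlagak, memelog), so the final letter is not what conditions the rule; the last vowel is.
"rurdelrod" has last vowel 'o'. The stems whose last vowel is 'o' (fuvod → fufuvod, melog → memelog) repeat the first consonant+vowel as a prefix.
The other pattern: stems whose last vowel is 'a' add -ak.
So rurdelrod → rururdelrod.

rururdelrod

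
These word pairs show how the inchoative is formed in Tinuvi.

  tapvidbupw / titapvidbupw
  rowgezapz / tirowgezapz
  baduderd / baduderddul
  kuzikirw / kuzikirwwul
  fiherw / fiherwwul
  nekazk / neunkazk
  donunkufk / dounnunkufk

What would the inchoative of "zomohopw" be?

tizomohopw

tapvidbupw and kuzikirw both end in -w yet inflect differently (titapvidbupw, kuzikirwwul), so the final letter is not what conditions the rule; the second-to-last letter is.
"zomohopw" has second-to-last letter 'p'. The stems whose second-to-last letter is 'p' (tapvidbupw → titapvidbupw, rowgezapz → tirowgezapz) add the prefix ti-.
So zomohopw → tizomohopw.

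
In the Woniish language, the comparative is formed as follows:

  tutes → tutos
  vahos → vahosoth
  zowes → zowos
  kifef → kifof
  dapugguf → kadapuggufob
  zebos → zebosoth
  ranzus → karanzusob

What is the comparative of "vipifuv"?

ranzus and zowes both end in -s yet inflect differently (karanzusob, zowos), so the final letter is not what conditions the rule; the last vowel is.
"vipifuv" has last vowel 'u'. The stems whose last vowel is 'u' (ranzus → karanzusob, dapugguf → kadapuggufob) add ka- … -ob around the stem.
So vipifuv → kavipifuvob.

kavipifuvob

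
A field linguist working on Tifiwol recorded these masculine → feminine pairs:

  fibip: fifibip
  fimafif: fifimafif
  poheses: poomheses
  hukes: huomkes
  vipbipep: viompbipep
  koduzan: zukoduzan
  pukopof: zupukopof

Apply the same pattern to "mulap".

zumulap

"mulap" has last vowel 'a'. The one such stem in the data (koduzan → zukoduzan) adds the prefix zu-, so the same rule applies.
So mulap → zumulap.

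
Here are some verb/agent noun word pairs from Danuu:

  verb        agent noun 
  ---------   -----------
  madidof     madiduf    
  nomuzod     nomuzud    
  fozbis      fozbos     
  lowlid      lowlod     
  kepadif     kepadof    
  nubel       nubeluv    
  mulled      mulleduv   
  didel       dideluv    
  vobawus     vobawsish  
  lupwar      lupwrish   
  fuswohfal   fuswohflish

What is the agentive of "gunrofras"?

nomuzod and lowlid both end in -d yet inflect differently (nomuzud, lowlod), so the final letter is not what conditions the rule; the last vowel is.
"gunrofras" has last vowel 'a'. The stems whose last vowel is 'a' (lupwar → lupwrish, fuswohfal → fuswohflish) delete the last vowel and add -ish.
The other patterns: stems whose last vowel is 'o' change the last vowel to 'u'; stems whose last vowel is 'i' change the last vowel to 'o'; stems whose last vowel is 'e' add -uv.
So gunrofras → gunrofrsish.

gunrofrsish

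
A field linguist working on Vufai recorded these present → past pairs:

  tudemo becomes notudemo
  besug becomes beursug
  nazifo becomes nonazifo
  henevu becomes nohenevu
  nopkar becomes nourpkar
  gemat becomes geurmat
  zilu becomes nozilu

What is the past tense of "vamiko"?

zilu and besug both have last vowel 'u' yet inflect differently (nozilu, beursug), so the last vowel is not what conditions the rule; whether the stem ends in a vowel or a consonant is.
"vamiko" ends in a vowel. The stems ending in a vowel (tudemo → notudemo, zilu → nozilu, nazifo → nonazifo) add the prefix no-.
The other pattern: stems ending in a consonant insert -ur- after the first vowel.
So vamiko → novamiko.

novamiko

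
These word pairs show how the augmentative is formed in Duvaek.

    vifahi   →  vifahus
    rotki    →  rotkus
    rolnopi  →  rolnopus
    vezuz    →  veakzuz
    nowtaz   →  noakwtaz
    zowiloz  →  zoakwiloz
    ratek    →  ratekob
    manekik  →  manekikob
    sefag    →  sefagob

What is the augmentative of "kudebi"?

kudebus

vifahi and manekik both have last vowel 'i' yet inflect differently (vifahus, manekikob), so the last vowel is not what conditions the rule; the final letter is.
"kudebi" ends in -i. The stems ending in -i (vifahi → vifahus, rotki → rotkus, rolnopi → rolnopus) drop the final letter and add -us.
The other patterns: stems ending in -z insert -ak- after the first vowel; stems ending in -g or -k add -ob.
So kudebi → kudebus.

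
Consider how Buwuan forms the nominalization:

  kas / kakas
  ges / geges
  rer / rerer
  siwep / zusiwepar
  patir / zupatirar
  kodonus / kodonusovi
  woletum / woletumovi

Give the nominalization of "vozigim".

rer and patir both end in -r yet inflect differently (rerer, zupatirar), so the final letter is not what conditions the rule; the number of vowels is.
"vozigim" has 3 vowels. The stems with 3 vowels (kodonus → kodonusovi, woletum → woletumovi) add -ovi.
The other patterns: stems with 1 vowel repeat the first consonant+vowel as a prefix; stems with 2 vowels add zu- … -ar around the stem.
So vozigim → vozigimovi.

vozigimovi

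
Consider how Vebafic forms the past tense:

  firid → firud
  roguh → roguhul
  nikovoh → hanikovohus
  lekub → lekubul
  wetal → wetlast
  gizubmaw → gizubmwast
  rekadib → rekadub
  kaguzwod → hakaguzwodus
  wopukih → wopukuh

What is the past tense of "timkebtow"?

hatimkebtowus

roguh and wopukih both end in -h yet inflect differently (roguhul, wopukuh), so the final letter is not what conditions the rule; the last vowel is.
"timkebtow" has last vowel 'o'. The stems whose last vowel is 'o' (kaguzwod → hakaguzwodus, nikovoh → hanikovohus) add ha- … -us around the stem.
So timkebtow → hatimkebtowus.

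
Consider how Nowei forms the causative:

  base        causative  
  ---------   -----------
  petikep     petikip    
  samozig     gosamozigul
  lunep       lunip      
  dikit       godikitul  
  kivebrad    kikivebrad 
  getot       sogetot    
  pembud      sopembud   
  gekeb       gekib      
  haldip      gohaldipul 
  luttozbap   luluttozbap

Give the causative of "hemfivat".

hehemfivat

lunep and haldip both end in -p yet inflect differently (lunip, gohaldipul), so the final letter is not what conditions the rule; the last vowel is.
"hemfivat" has last vowel 'a'. The stems whose last vowel is 'a' (luttozbap → luluttozbap, kivebrad → kikivebrad) repeat the first consonant+vowel as a prefix.
The other patterns: stems whose last vowel is 'e' change the last vowel to 'i'; stems whose last vowel is 'i' add go- … -ul around the stem; stems whose last vowel is 'o' or 'u' add the prefix so-.
So hemfivat → hehemfivat.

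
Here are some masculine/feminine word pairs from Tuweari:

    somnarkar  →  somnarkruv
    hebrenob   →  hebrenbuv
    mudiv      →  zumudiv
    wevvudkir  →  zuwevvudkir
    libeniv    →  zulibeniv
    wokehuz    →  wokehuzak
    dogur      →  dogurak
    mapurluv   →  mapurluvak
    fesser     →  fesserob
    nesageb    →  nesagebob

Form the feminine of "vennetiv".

somnarkar and wevvudkir both end in -r yet inflect differently (somnarkruv, zuwevvudkir), so the final letter is not what conditions the rule; the last vowel is.
"vennetiv" has last vowel 'i'. The stems whose last vowel is 'i' (mudiv → zumudiv, wevvudkir → zuwevvudkir, libeniv → zulibeniv) add the prefix zu-.
The other patterns: stems whose last vowel is 'a' or 'o' delete the last vowel and add -uv; stems whose last vowel is 'u' add -ak; stems whose last vowel is 'e' add -ob.
So vennetiv → zuvennetiv.

zuvennetiv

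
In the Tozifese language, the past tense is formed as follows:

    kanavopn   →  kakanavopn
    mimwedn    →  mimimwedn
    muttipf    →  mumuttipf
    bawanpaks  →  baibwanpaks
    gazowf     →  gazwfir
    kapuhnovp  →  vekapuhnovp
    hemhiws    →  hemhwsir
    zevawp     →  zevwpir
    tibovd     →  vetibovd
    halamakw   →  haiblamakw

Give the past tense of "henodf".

hehenodf

bawanpaks and hemhiws both end in -s yet inflect differently (baibwanpaks, hemhwsir), so the final letter is not what conditions the rule; the second-to-last letter is.
"henodf" has second-to-last letter 'd'. The one such stem in the data (mimwedn → mimimwedn) repeats the first consonant+vowel as a prefix (as do muttipf, kanavopn), so the same rule applies.
The other patterns: stems whose second-to-last letter is 'v' add the prefix ve-; stems whose second-to-last letter is 'k' insert -ib- after the first vowel; stems whose second-to-last letter is 'w' delete the last vowel and add -ir.
So henodf → hehenodf.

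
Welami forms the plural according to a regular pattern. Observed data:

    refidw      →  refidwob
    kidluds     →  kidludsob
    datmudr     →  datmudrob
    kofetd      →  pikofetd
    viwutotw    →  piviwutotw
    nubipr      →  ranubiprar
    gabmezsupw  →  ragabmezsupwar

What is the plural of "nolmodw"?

"nolmodw" has second-to-last letter 'd'. The stems whose second-to-last letter is 'd' (refidw → refidwob, kidluds → kidludsob, datmudr → datmudrob) add -ob.
So nolmodw → nolmodwob.

nolmodwob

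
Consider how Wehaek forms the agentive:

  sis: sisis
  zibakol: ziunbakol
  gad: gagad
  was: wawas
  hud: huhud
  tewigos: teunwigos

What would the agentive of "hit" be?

hihit

"hit" has 1 vowel. The stems with 1 vowel (sis → sisis, gad → gagad, hud → huhud) repeat the first consonant+vowel as a prefix.
The other pattern: stems with 3 vowels insert -un- after the first vowel.
So hit → hihit.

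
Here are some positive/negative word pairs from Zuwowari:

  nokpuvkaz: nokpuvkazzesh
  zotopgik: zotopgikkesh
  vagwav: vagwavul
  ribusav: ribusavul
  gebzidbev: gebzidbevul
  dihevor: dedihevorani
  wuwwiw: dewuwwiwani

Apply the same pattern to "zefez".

nokpuvkaz and vagwav both have last vowel 'a' yet inflect differently (nokpuvkazzesh, vagwavul), so the last vowel is not what conditions the rule; the final letter is.
"zefez" ends in -z. The one such stem in the data (nokpuvkaz → nokpuvkazzesh) doubles the final consonant and adds -esh (as does zotopgik), so the same rule applies.
The other patterns: stems ending in -v add -ul; stems ending in -r or -w add de- … -ani around the stem.
So zefez → zefezzesh.

zefezzesh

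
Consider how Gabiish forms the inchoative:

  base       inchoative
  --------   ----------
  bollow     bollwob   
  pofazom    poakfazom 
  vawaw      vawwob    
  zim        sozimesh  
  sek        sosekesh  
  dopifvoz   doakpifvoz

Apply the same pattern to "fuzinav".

fuakzinav

zim and pofazom both end in -m yet inflect differently (sozimesh, poakfazom), so the final letter is not what conditions the rule; the number of vowels is.
"fuzinav" has 3 vowels. The stems with 3 vowels (dopifvoz → doakpifvoz, pofazom → poakfazom) insert -ak- after the first vowel.
So fuzinav → fuakzinav.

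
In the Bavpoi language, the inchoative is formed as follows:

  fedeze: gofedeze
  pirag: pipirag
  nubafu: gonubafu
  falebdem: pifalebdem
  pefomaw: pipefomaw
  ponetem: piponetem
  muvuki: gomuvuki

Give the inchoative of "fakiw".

pifakiw

fedeze and ponetem both have last vowel 'e' yet inflect differently (gofedeze, piponetem), so the last vowel is not what conditions the rule; whether the stem ends in a vowel or a consonant is.
"fakiw" ends in a consonant. The stems ending in a consonant (pefomaw → pipefomaw, ponetem → piponetem, pirag → pipirag) add the prefix pi-.
So fakiw → pifakiw.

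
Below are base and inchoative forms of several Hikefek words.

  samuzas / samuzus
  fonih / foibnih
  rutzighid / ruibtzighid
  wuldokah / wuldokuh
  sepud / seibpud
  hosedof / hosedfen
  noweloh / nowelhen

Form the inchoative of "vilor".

"vilor" has last vowel 'o'. The stems whose last vowel is 'o' (noweloh → nowelhen, hosedof → hosedfen) delete the last vowel and add -en.
The other patterns: stems whose last vowel is 'a' change the last vowel to 'u'; stems whose last vowel is 'i' or 'u' insert -ib- after the first vowel.
So vilor → vilren.

vilren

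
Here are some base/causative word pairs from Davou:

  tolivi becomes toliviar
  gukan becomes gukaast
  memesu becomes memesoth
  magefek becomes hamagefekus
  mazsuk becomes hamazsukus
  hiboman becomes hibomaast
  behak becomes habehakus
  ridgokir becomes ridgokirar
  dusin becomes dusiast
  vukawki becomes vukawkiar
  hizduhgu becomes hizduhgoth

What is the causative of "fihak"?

hafihakus

hiboman and behak both have last vowel 'a' yet inflect differently (hibomaast, habehakus), so the last vowel is not what conditions the rule; the final letter is.
"fihak" ends in -k. The stems ending in -k (behak → habehakus, magefek → hamagefekus, mazsuk → hamazsukus) add ha- … -us around the stem.
So fihak → hafihakus.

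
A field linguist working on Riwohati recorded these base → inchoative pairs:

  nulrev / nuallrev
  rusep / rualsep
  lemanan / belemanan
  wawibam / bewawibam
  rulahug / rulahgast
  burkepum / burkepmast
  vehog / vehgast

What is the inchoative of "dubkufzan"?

bedubkufzan

wawibam and burkepum both end in -m yet inflect differently (bewawibam, burkepmast), so the final letter is not what conditions the rule; the last vowel is.
"dubkufzan" has last vowel 'a'. The stems whose last vowel is 'a' (lemanan → belemanan, wawibam → bewawibam) add the prefix be-.
The other patterns: stems whose last vowel is 'e' insert -al- after the first vowel; stems whose last vowel is 'o' or 'u' delete the last vowel and add -ast.
So dubkufzan → bedubkufzan.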